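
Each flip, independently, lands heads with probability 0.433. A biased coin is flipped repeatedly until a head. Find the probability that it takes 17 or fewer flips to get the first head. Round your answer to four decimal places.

Y = number of flips to the first success; geometric, p = 0.433.
P(Y ≤ 17) = 1 − (1−p)^17 = 1 − 0.000065 = 0.999935

0.9999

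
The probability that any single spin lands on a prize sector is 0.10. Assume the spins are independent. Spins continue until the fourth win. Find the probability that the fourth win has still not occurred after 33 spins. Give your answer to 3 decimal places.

0.577

Needing more than 33 spins ⇔ fewer than 4 successes in the first 33. With X ~ Binomial(33, 0.10), P(Y > 33) = P(X ≤ 3).
  k=0: C(33,0)·0.10^0·0.90^33 = 0.03090
  k=1: C(33,1)·0.10^1·0.90^32 = 0.11331
  k=2: C(33,2)·0.10^2·0.90^31 = 0.20144
  k=3: C(33,3)·0.10^3·0.90^30 = 0.23129
P(X ≤ 3) = 0.57694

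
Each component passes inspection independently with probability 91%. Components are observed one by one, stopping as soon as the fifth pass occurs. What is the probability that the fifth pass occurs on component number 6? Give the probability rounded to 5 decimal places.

0.28081

Y = trial on which the fifth success occurs; negative binomial, r=5, p=0.91.
P(Y=6) = C(5,4) · p^5 · (1−p)^1
= 5 · 0.62403 · 0.09 = 0.2808145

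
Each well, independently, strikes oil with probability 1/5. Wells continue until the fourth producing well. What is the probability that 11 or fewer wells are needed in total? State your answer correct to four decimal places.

Finishing within 11 wells ⇔ at least 4 successes in the first 11. With X ~ Binomial(11, 0.20), P(Y ≤ 11) = 1 − P(X ≤ 3).
  k=0: C(11,0)·0.20^0·0.80^11 = 0.085899
  k=1: C(11,1)·0.20^1·0.80^10 = 0.236223
  k=2: C(11,2)·0.20^2·0.80^9 = 0.295279
  k=3: C(11,3)·0.20^3·0.80^8 = 0.221459
1 − 0.838861 = 0.161139

0.1611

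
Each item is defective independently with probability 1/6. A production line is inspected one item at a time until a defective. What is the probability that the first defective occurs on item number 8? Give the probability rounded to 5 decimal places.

Geometric (trials to first success), p = 0.166667.
P(Y = 8) = (1−p)^7 · p = 0.27908 · 0.166667 = 0.0465136

0.04651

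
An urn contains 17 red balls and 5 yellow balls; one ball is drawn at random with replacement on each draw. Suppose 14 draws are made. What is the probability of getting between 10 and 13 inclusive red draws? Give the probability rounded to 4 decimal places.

X ~ Binomial(14, 0.772727); P(10 ≤ X ≤ 13) = Σ C(14,k) p^k (1−p)^(14−k) over k:
  k=10: C(14,10)·0.772727^10·0.227273^4 = 0.202715
  k=11: C(14,11)·0.772727^11·0.227273^3 = 0.250629
  k=12: C(14,12)·0.772727^12·0.227273^2 = 0.213035
  k=13: C(14,13)·0.772727^13·0.227273^1 = 0.111434
Total = 0.777813

0.7778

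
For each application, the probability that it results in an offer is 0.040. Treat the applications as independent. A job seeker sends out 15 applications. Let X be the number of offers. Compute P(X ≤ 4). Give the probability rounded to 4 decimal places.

0.9998

X ~ Binomial(15, 0.04); P(X ≤ 4) = Σ C(15,k) p^k (1−p)^(15−k) over k:
  k=0: C(15,0)·0.04^0·0.96^15 = 0.542086
  k=1: C(15,1)·0.04^1·0.96^14 = 0.338804
  k=2: C(15,2)·0.04^2·0.96^13 = 0.098818
  k=3: C(15,3)·0.04^3·0.96^12 = 0.017842
  k=4: C(15,4)·0.04^4·0.96^11 = 0.002230
Total = 0.999781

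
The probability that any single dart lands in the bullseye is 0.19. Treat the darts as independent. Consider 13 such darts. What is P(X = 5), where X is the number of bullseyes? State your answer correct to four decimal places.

0.0591

X ~ Binomial(n=13, p=0.19).
P(X=5) = C(13,5) · p^5 · (1−p)^8
= 1287 · 0.00024761 · 0.1853 = 0.059051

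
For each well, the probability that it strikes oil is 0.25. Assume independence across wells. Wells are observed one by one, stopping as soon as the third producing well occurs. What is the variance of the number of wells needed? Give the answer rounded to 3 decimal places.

36.000

Y = total wells until the third success; negative binomial with r=3, p=0.25.
Var(Y) = r(1−p)/p² = 3·0.75 / 0.25² = 36.00000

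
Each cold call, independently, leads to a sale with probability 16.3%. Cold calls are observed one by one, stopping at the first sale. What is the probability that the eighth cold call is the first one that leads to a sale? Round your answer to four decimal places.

Geometric (trials to first success), p = 0.163.
P(Y = 8) = (1−p)^7 · p = 0.28779 · 0.163 = 0.046910

0.0469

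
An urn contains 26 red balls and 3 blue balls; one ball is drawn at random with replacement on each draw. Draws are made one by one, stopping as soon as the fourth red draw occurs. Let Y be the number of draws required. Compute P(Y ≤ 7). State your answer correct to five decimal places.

0.99690

Finishing within 7 draws ⇔ at least 4 successes in the first 7. With X ~ Binomial(7, 0.896552), P(Y ≤ 7) = 1 − P(X ≤ 3).
  k=0: C(7,0)·0.896552^0·0.103448^7 = 0.0000001
  k=1: C(7,1)·0.896552^1·0.103448^6 = 0.0000077
  k=2: C(7,2)·0.896552^2·0.103448^5 = 0.0002000
  k=3: C(7,3)·0.896552^3·0.103448^4 = 0.0028886
1 − 0.0030964 = 0.9969036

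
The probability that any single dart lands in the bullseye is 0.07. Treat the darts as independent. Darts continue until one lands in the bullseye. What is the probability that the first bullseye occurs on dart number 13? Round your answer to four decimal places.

Geometric (trials to first success), p = 0.07.
P(Y = 13) = (1−p)^12 · p = 0.4186 · 0.07 = 0.029302

0.0293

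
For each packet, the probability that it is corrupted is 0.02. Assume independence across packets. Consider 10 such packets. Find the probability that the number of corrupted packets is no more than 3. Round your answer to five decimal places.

X ~ Binomial(10, 0.02); P(X ≤ 3) = Σ C(10,k) p^k (1−p)^(10−k) over k:
  k=0: C(10,0)·0.02^0·0.98^10 = 0.8170728
  k=1: C(10,1)·0.02^1·0.98^9 = 0.1667496
  k=2: C(10,2)·0.02^2·0.98^8 = 0.0153137
  k=3: C(10,3)·0.02^3·0.98^7 = 0.0008334
Total = 0.9999695

0.99997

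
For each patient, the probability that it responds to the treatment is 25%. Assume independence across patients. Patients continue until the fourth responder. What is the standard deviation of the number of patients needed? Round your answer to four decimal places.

Y = total patients until the fourth success; negative binomial with r=4, p=0.25.
SD(Y) = √[r(1−p)/p²] = √(48.000000) = 6.928203

6.9282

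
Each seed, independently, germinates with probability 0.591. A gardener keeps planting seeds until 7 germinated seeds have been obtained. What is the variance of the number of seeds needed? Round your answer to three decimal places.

Y = total seeds until the seventh success; negative binomial with r=7, p=0.591.
Var(Y) = r(1−p)/p² = 7·0.409 / 0.591² = 8.19684

8.197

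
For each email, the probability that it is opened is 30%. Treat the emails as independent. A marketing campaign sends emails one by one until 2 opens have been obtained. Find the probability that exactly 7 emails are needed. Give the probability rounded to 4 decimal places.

Y = trial on which the second success occurs; negative binomial, r=2, p=0.30.
P(Y=7) = C(6,1) · p^2 · (1−p)^5
= 6 · 0.09 · 0.16807 = 0.090758

0.0908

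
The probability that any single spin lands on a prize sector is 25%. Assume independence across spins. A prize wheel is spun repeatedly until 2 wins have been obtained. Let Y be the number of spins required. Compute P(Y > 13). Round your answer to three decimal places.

0.127

Needing more than 13 spins ⇔ fewer than 2 successes in the first 13. With X ~ Binomial(13, 0.25), P(Y > 13) = P(X ≤ 1).
  k=0: C(13,0)·0.25^0·0.75^13 = 0.02376
  k=1: C(13,1)·0.25^1·0.75^12 = 0.10295
P(X ≤ 1) = 0.12671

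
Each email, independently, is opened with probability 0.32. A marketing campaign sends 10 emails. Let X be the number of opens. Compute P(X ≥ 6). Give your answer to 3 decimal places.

X ~ Binomial(10, 0.32); P(X ≥ 6) = Σ C(10,k) p^k (1−p)^(10−k) over k:
  k=6: C(10,6)·0.32^6·0.68^4 = 0.04821
  k=7: C(10,7)·0.32^7·0.68^3 = 0.01296
  k=8: C(10,8)·0.32^8·0.68^2 = 0.00229
  k=9: C(10,9)·0.32^9·0.68^1 = 0.00024
  k=10: C(10,10)·0.32^10·0.68^0 = 0.00001
Total = 0.06371

0.064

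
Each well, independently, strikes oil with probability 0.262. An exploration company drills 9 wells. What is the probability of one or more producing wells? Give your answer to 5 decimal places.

0.93506

P(at least one) = 1 − P(none) = 1 − (1 − 0.262)^9
= 1 − 0.0649392 = 0.9350608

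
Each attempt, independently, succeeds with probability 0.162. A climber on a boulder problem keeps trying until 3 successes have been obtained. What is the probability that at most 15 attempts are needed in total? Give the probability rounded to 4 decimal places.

0.4478

Finishing within 15 attempts ⇔ at least 3 successes in the first 15. With X ~ Binomial(15, 0.162), P(Y ≤ 15) = 1 − P(X ≤ 2).
  k=0: C(15,0)·0.162^0·0.838^15 = 0.070577
  k=1: C(15,1)·0.162^1·0.838^14 = 0.204655
  k=2: C(15,2)·0.162^2·0.838^13 = 0.276944
1 − 0.552175 = 0.447825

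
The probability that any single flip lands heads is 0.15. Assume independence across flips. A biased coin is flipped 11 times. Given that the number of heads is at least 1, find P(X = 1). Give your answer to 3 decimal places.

X ~ Binomial(11, 0.15). Want P(X=1 | X≥1) = P(X=1) / P(X≥1).
P(X=1) = C(11,1)·0.15^1·0.85^10 = 0.32484
P(X≥1) = 1 − 0.16734 = 0.83266
Ratio = 0.32484 / 0.83266 = 0.39013

0.390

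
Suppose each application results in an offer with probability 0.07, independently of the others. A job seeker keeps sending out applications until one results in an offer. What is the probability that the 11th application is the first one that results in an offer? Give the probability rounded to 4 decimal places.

0.0339

Geometric (trials to first success), p = 0.07.
P(Y = 11) = (1−p)^10 · p = 0.48398 · 0.07 = 0.033879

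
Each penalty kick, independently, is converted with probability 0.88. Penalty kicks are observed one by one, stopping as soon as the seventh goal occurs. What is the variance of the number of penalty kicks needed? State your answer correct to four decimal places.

1.0847

Y = total penalty kicks until the seventh success; negative binomial with r=7, p=0.88.
Var(Y) = r(1−p)/p² = 7·0.12 / 0.88² = 1.084711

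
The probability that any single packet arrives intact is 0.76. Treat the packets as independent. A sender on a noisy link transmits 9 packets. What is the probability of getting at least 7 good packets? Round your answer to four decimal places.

X ~ Binomial(9, 0.76); P(X ≥ 7) = Σ C(9,k) p^k (1−p)^(9−k) over k:
  k=7: C(9,7)·0.76^7·0.24^2 = 0.303683
  k=8: C(9,8)·0.76^8·0.24^1 = 0.240416
  k=9: C(9,9)·0.76^9·0.24^0 = 0.084591
Total = 0.628689

0.6287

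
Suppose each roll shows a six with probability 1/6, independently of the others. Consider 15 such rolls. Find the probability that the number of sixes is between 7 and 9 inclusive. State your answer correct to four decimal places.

X ~ Binomial(15, 0.166667); P(7 ≤ X ≤ 9) = Σ C(15,k) p^k (1−p)^(15−k) over k:
  k=7: C(15,7)·0.166667^7·0.833333^8 = 0.005346
  k=8: C(15,8)·0.166667^8·0.833333^7 = 0.001069
  k=9: C(15,9)·0.166667^9·0.833333^6 = 0.000166
Total = 0.006582

0.0066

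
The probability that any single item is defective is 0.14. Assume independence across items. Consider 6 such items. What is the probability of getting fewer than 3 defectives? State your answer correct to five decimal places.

X ~ Binomial(6, 0.14); P(X ≤ 2) = Σ C(6,k) p^k (1−p)^(6−k) over k:
  k=0: C(6,0)·0.14^0·0.86^6 = 0.4045672
  k=1: C(6,1)·0.14^1·0.86^5 = 0.3951587
  k=2: C(6,2)·0.14^2·0.86^4 = 0.1608204
Total = 0.9605463

0.96055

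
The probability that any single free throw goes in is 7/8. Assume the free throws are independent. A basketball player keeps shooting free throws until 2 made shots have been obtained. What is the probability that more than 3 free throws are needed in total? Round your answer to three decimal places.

0.043

Needing more than 3 free throws ⇔ fewer than 2 successes in the first 3. With X ~ Binomial(3, 0.875), P(Y > 3) = P(X ≤ 1).
  k=0: C(3,0)·0.875^0·0.125^3 = 0.00195
  k=1: C(3,1)·0.875^1·0.125^2 = 0.04102
P(X ≤ 1) = 0.04297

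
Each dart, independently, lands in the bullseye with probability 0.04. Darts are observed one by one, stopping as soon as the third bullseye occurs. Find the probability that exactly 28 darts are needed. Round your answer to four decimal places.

Y = trial on which the third success occurs; negative binomial, r=3, p=0.04.
P(Y=28) = C(27,2) · p^3 · (1−p)^25
= 351 · 6.4e-05 · 0.3604 = 0.008096

0.0081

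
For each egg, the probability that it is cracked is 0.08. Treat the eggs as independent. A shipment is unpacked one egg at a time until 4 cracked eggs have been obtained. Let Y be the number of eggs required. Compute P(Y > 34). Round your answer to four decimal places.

0.7125

Needing more than 34 eggs ⇔ fewer than 4 successes in the first 34. With X ~ Binomial(34, 0.08), P(Y > 34) = P(X ≤ 3).
  k=0: C(34,0)·0.08^0·0.92^34 = 0.058720
  k=1: C(34,1)·0.08^1·0.92^33 = 0.173607
  k=2: C(34,2)·0.08^2·0.92^32 = 0.249088
  k=3: C(34,3)·0.08^3·0.92^31 = 0.231038
P(X ≤ 3) = 0.712454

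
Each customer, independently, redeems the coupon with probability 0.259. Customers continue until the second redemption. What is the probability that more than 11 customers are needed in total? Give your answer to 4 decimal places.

0.1792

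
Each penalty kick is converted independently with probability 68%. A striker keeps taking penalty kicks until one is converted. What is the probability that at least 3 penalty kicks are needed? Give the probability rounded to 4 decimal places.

0.1024

Y = number of penalty kicks to the first success; geometric, p = 0.68.
P(Y > 2) = P(first 2 all fail) = (1−p)^2 = 0.102400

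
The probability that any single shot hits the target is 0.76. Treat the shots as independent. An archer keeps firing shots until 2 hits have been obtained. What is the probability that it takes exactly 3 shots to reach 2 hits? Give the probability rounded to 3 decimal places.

Y = trial on which the second success occurs; negative binomial, r=2, p=0.76.
P(Y=3) = C(2,1) · p^2 · (1−p)^1
= 2 · 0.5776 · 0.24 = 0.27725

0.277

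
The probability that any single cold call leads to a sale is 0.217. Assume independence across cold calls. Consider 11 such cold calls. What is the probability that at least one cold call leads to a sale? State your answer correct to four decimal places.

P(at least one) = 1 − P(none) = 1 − (1 − 0.217)^11
= 1 − 0.067823 = 0.932177

0.9322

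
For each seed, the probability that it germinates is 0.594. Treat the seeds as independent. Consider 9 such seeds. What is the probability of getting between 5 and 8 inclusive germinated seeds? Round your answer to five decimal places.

0.71156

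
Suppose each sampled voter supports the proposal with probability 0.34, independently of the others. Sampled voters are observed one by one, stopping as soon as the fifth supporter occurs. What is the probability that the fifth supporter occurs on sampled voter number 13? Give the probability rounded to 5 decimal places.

0.08098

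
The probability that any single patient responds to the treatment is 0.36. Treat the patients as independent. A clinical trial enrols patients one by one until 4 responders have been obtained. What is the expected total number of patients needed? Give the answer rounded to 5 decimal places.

11.11111

Y = total patients until the fourth success; negative binomial with r=4, p=0.36.
E[Y] = r / p = 4 / 0.36 = 11.1111111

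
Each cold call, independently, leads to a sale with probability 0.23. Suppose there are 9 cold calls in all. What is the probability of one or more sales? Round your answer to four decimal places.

0.9048

P(at least one) = 1 − P(none) = 1 − (1 − 0.23)^9
= 1 − 0.095152 = 0.904848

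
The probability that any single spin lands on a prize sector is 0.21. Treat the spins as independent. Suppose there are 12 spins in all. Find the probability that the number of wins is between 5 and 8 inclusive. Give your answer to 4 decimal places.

X ~ Binomial(12, 0.21); P(5 ≤ X ≤ 8) = Σ C(12,k) p^k (1−p)^(12−k) over k:
  k=5: C(12,5)·0.21^5·0.79^7 = 0.062117
  k=6: C(12,6)·0.21^6·0.79^6 = 0.019264
  k=7: C(12,7)·0.21^7·0.79^5 = 0.004389
  k=8: C(12,8)·0.21^8·0.79^4 = 0.000729
Total = 0.086500

0.0865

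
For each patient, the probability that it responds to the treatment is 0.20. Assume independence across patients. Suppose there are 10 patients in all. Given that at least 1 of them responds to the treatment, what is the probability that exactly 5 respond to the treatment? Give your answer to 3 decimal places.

X ~ Binomial(10, 0.20). Want P(X=5 | X≥1) = P(X=5) / P(X≥1).
P(X=5) = C(10,5)·0.20^5·0.80^5 = 0.02642
P(X≥1) = 1 − 0.10737 = 0.89263
Ratio = 0.02642 / 0.89263 = 0.02960

0.030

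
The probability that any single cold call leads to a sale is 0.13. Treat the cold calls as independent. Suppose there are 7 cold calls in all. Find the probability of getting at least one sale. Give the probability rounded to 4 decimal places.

0.6227

P(at least one) = 1 − P(none) = 1 − (1 − 0.13)^7
= 1 − 0.377255 = 0.622745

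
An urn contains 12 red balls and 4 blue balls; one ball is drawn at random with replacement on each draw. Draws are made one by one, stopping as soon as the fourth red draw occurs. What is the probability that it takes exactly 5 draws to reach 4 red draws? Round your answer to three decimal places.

0.316

Y = trial on which the fourth success occurs; negative binomial, r=4, p=0.75.
P(Y=5) = C(4,3) · p^4 · (1−p)^1
= 4 · 0.31641 · 0.25 = 0.31641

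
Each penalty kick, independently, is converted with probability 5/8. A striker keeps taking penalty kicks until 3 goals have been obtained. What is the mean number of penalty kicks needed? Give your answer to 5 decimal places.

Y = total penalty kicks until the third success; negative binomial with r=3, p=0.625.
E[Y] = r / p = 3 / 0.625 = 4.8000000

4.80000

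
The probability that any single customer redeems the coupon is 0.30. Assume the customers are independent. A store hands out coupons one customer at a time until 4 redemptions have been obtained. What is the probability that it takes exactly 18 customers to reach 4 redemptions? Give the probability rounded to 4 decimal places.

0.0374

Y = trial on which the fourth success occurs; negative binomial, r=4, p=0.30.
P(Y=18) = C(17,3) · p^4 · (1−p)^14
= 680 · 0.0081 · 0.0067822 = 0.037357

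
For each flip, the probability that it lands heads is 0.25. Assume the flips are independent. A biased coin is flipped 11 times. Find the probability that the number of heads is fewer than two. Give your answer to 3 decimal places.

X ~ Binomial(11, 0.25); P(X ≤ 1) = Σ C(11,k) p^k (1−p)^(11−k) over k:
  k=0: C(11,0)·0.25^0·0.75^11 = 0.04224
  k=1: C(11,1)·0.25^1·0.75^10 = 0.15486
Total = 0.19710

0.197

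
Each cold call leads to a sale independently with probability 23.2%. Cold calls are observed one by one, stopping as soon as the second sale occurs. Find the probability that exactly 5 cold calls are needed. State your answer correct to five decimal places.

0.09753

Y = trial on which the second success occurs; negative binomial, r=2, p=0.232.
P(Y=5) = C(4,1) · p^2 · (1−p)^3
= 4 · 0.053824 · 0.45298 = 0.0975258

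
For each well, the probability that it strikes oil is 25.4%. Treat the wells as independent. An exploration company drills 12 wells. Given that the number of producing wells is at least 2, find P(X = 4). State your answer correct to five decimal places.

0.23280

X ~ Binomial(12, 0.254). Want P(X=4 | X≥2) = P(X=4) / P(X≥2).
P(X=4) = C(12,4)·0.254^4·0.746^8 = 0.1976290
P(X≥2) = 1 − 0.0297075 − 0.1213786 = 0.8489139
Ratio = 0.1976290 / 0.8489139 = 0.2328022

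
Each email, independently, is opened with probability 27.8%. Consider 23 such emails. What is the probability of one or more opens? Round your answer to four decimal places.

P(at least one) = 1 − P(none) = 1 − (1 − 0.278)^23
= 1 − 0.000558 = 0.999442

0.9994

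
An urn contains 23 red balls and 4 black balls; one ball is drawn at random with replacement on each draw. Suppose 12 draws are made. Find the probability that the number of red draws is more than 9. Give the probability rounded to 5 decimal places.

X ~ Binomial(12, 0.851852); P(X ≥ 10) = Σ C(12,k) p^k (1−p)^(12−k) over k:
  k=10: C(12,10)·0.851852^10·0.148148^2 = 0.2914588
  k=11: C(12,11)·0.851852^11·0.148148^1 = 0.3047069
  k=12: C(12,12)·0.851852^12·0.148148^0 = 0.1460054
Total = 0.7421710

0.74217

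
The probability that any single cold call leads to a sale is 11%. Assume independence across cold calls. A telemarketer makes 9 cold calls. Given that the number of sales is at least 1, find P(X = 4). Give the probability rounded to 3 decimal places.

0.016

X ~ Binomial(9, 0.11). Want P(X=4 | X≥1) = P(X=4) / P(X≥1).
P(X=4) = C(9,4)·0.11^4·0.89^5 = 0.01030
P(X≥1) = 1 − 0.35036 = 0.64964
Ratio = 0.01030 / 0.64964 = 0.01586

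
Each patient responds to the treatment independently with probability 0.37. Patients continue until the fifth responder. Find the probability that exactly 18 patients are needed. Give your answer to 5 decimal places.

Y = trial on which the fifth success occurs; negative binomial, r=5, p=0.37.
P(Y=18) = C(17,4) · p^5 · (1−p)^13
= 2380 · 0.0069344 · 0.0024628 = 0.0406455

0.04065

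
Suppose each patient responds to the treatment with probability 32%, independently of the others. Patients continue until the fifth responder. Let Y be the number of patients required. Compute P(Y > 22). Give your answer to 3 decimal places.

Needing more than 22 patients ⇔ fewer than 5 successes in the first 22. With X ~ Binomial(22, 0.32), P(Y > 22) = P(X ≤ 4).
  k=0: C(22,0)·0.32^0·0.68^22 = 0.00021
  k=1: C(22,1)·0.32^1·0.68^21 = 0.00214
  k=2: C(22,2)·0.32^2·0.68^20 = 0.01057
  k=3: C(22,3)·0.32^3·0.68^19 = 0.03316
  k=4: C(22,4)·0.32^4·0.68^18 = 0.07413
P(X ≤ 4) = 0.12020

0.120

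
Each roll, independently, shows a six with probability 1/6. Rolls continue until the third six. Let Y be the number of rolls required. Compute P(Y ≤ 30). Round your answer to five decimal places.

0.89721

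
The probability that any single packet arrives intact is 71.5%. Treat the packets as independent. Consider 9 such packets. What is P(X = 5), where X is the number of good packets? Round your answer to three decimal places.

X ~ Binomial(n=9, p=0.715).
P(X=5) = C(9,5) · p^5 · (1−p)^4
= 126 · 0.18687 · 0.0065975 = 0.15534

0.155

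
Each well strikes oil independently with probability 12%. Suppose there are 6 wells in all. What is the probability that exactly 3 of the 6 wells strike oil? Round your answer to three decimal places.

0.024

X ~ Binomial(n=6, p=0.12).
P(X=3) = C(6,3) · p^3 · (1−p)^3
= 20 · 0.001728 · 0.68147 = 0.02355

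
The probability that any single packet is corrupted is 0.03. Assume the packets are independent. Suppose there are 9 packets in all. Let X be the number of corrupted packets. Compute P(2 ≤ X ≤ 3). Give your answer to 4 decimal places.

0.0281

X ~ Binomial(9, 0.03); P(2 ≤ X ≤ 3) = Σ C(9,k) p^k (1−p)^(9−k) over k:
  k=2: C(9,2)·0.03^2·0.97^7 = 0.026179
  k=3: C(9,3)·0.03^3·0.97^6 = 0.001889
Total = 0.028068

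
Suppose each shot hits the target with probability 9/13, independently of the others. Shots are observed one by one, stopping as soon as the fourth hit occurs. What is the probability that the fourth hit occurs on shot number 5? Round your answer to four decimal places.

0.2827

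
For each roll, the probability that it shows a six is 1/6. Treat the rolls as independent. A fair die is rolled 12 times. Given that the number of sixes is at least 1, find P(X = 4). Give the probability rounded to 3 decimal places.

X ~ Binomial(12, 0.166667). Want P(X=4 | X≥1) = P(X=4) / P(X≥1).
P(X=4) = C(12,4)·0.166667^4·0.833333^8 = 0.08883
P(X≥1) = 1 − 0.11216 = 0.88784
Ratio = 0.08883 / 0.88784 = 0.10005

0.100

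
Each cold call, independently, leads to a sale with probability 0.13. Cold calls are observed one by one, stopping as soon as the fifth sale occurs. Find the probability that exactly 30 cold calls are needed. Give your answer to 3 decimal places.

0.027

Y = trial on which the fifth success occurs; negative binomial, r=5, p=0.13.
P(Y=30) = C(29,4) · p^5 · (1−p)^25
= 23751 · 3.7129e-05 · 0.03076 = 0.02713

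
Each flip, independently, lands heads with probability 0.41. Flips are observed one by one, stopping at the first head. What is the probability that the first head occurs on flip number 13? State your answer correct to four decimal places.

Geometric (trials to first success), p = 0.41.
P(Y = 13) = (1−p)^12 · p = 0.0017792 · 0.41 = 0.000729

0.0007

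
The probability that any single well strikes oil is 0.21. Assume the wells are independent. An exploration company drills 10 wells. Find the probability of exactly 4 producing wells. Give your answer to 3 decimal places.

0.099

X ~ Binomial(n=10, p=0.21).
P(X=4) = C(10,4) · p^4 · (1−p)^6
= 210 · 0.0019448 · 0.24309 = 0.09928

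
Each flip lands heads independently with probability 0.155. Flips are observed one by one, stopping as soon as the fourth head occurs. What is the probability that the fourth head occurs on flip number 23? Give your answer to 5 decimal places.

Y = trial on which the fourth success occurs; negative binomial, r=4, p=0.155.
P(Y=23) = C(22,3) · p^4 · (1−p)^19
= 1540 · 0.0005772 · 0.040764 = 0.0362347

0.03623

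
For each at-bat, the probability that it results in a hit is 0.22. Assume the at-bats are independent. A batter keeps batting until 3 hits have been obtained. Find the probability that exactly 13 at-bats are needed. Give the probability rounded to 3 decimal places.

0.059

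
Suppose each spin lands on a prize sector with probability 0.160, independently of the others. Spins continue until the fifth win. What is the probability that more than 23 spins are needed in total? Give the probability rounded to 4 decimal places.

0.6972

Needing more than 23 spins ⇔ fewer than 5 successes in the first 23. With X ~ Binomial(23, 0.16), P(Y > 23) = P(X ≤ 4).
  k=0: C(23,0)·0.16^0·0.84^23 = 0.018131
  k=1: C(23,1)·0.16^1·0.84^22 = 0.079431
  k=2: C(23,2)·0.16^2·0.84^21 = 0.166428
  k=3: C(23,3)·0.16^3·0.84^20 = 0.221904
  k=4: C(23,4)·0.16^4·0.84^19 = 0.211337
P(X ≤ 4) = 0.697230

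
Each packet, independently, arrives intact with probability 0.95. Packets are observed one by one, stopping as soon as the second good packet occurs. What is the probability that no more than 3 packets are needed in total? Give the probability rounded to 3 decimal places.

Finishing within 3 packets ⇔ at least 2 successes in the first 3. With X ~ Binomial(3, 0.95), P(Y ≤ 3) = 1 − P(X ≤ 1).
  k=0: C(3,0)·0.95^0·0.05^3 = 0.00013
  k=1: C(3,1)·0.95^1·0.05^2 = 0.00713
1 − 0.00725 = 0.99275

0.993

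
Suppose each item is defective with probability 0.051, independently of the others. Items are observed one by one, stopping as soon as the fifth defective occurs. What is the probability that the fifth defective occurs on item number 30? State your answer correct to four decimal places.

Y = trial on which the fifth success occurs; negative binomial, r=5, p=0.051.
P(Y=30) = C(29,4) · p^5 · (1−p)^25
= 23751 · 3.4503e-07 · 0.27018 = 0.002214

0.0022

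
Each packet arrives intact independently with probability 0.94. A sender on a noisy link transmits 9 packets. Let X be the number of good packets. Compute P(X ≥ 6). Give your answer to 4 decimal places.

0.9987

X ~ Binomial(9, 0.94); P(X ≥ 6) = Σ C(9,k) p^k (1−p)^(9−k) over k:
  k=6: C(9,6)·0.94^6·0.06^3 = 0.012517
  k=7: C(9,7)·0.94^7·0.06^2 = 0.084043
  k=8: C(9,8)·0.94^8·0.06^1 = 0.329167
  k=9: C(9,9)·0.94^9·0.06^0 = 0.572995
Total = 0.998722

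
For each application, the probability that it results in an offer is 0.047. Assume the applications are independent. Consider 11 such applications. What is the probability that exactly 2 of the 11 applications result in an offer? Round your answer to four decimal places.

X ~ Binomial(n=11, p=0.047).
P(X=2) = C(11,2) · p^2 · (1−p)^9
= 55 · 0.002209 · 0.64839 = 0.078776

0.0788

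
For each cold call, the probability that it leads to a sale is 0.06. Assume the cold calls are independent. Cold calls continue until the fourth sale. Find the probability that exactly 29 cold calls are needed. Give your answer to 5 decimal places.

0.00904

Y = trial on which the fourth success occurs; negative binomial, r=4, p=0.06.
P(Y=29) = C(28,3) · p^4 · (1−p)^25
= 3276 · 1.296e-05 · 0.21291 = 0.0090395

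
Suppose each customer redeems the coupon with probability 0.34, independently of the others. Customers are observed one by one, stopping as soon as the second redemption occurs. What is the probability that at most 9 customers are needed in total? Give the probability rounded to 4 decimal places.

Finishing within 9 customers ⇔ at least 2 successes in the first 9. With X ~ Binomial(9, 0.34), P(Y ≤ 9) = 1 − P(X ≤ 1).
  k=0: C(9,0)·0.34^0·0.66^9 = 0.023763
  k=1: C(9,1)·0.34^1·0.66^8 = 0.110172
1 − 0.133935 = 0.866065

0.8661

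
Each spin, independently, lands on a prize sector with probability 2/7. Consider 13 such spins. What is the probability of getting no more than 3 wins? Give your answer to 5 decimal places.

0.46596

X ~ Binomial(13, 0.285714); P(X ≤ 3) = Σ C(13,k) p^k (1−p)^(13−k) over k:
  k=0: C(13,0)·0.285714^0·0.714286^13 = 0.0125990
  k=1: C(13,1)·0.285714^1·0.714286^12 = 0.0655147
  k=2: C(13,2)·0.285714^2·0.714286^11 = 0.1572353
  k=3: C(13,3)·0.285714^3·0.714286^10 = 0.2306118
Total = 0.4659608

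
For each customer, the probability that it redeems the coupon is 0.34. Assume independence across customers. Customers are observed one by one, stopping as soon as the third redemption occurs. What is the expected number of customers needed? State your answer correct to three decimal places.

8.824

Y = total customers until the third success; negative binomial with r=3, p=0.34.
E[Y] = r / p = 3 / 0.34 = 8.82353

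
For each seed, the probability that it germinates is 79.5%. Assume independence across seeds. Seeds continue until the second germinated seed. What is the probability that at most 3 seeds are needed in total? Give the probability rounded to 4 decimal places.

0.8912

Finishing within 3 seeds ⇔ at least 2 successes in the first 3. With X ~ Binomial(3, 0.795), P(Y ≤ 3) = 1 − P(X ≤ 1).
  k=0: C(3,0)·0.795^0·0.205^3 = 0.008615
  k=1: C(3,1)·0.795^1·0.205^2 = 0.100230
1 − 0.108845 = 0.891155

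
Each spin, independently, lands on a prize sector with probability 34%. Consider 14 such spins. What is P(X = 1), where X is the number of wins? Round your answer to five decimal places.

0.02146

X ~ Binomial(n=14, p=0.34).
P(X=1) = C(14,1) · p^1 · (1−p)^13
= 14 · 0.34 · 0.0045089 = 0.0214624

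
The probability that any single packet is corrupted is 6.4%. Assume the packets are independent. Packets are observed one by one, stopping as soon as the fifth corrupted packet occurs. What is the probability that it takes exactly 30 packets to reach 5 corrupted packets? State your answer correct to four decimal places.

0.0049

Y = trial on which the fifth success occurs; negative binomial, r=5, p=0.064.
P(Y=30) = C(29,4) · p^5 · (1−p)^25
= 23751 · 1.0737e-06 · 0.19138 = 0.004881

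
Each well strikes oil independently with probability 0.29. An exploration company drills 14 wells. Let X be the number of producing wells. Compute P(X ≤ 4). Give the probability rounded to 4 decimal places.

0.6168

X ~ Binomial(14, 0.29); P(X ≤ 4) = Σ C(14,k) p^k (1−p)^(14−k) over k:
  k=0: C(14,0)·0.29^0·0.71^14 = 0.008272
  k=1: C(14,1)·0.29^1·0.71^13 = 0.047303
  k=2: C(14,2)·0.29^2·0.71^12 = 0.125585
  k=3: C(14,3)·0.29^3·0.71^11 = 0.205181
  k=4: C(14,4)·0.29^4·0.71^10 = 0.230467
Total = 0.616808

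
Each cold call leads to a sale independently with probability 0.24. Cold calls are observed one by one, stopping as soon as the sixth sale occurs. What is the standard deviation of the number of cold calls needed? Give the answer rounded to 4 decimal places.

8.8976

Y = total cold calls until the sixth success; negative binomial with r=6, p=0.24.
SD(Y) = √[r(1−p)/p²] = √(79.166667) = 8.897565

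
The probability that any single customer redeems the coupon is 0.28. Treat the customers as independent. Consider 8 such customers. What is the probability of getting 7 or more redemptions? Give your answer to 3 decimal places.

0.001

X ~ Binomial(8, 0.28); P(X ≥ 7) = Σ C(8,k) p^k (1−p)^(8−k) over k:
  k=7: C(8,7)·0.28^7·0.72^1 = 0.00078
  k=8: C(8,8)·0.28^8·0.72^0 = 0.00004
Total = 0.00081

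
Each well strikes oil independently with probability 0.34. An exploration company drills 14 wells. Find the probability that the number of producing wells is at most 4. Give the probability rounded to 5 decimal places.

X ~ Binomial(14, 0.34); P(X ≤ 4) = Σ C(14,k) p^k (1−p)^(14−k) over k:
  k=0: C(14,0)·0.34^0·0.66^14 = 0.0029759
  k=1: C(14,1)·0.34^1·0.66^13 = 0.0214624
  k=2: C(14,2)·0.34^2·0.66^12 = 0.0718665
  k=3: C(14,3)·0.34^3·0.66^11 = 0.1480885
  k=4: C(14,4)·0.34^4·0.66^10 = 0.2097921
Total = 0.4541854

0.45419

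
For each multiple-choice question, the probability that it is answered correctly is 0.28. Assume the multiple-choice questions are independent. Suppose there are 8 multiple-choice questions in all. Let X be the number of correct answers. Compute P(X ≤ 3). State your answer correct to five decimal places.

0.84059

X ~ Binomial(8, 0.28); P(X ≤ 3) = Σ C(8,k) p^k (1−p)^(8−k) over k:
  k=0: C(8,0)·0.28^0·0.72^8 = 0.0722204
  k=1: C(8,1)·0.28^1·0.72^7 = 0.2246857
  k=2: C(8,2)·0.28^2·0.72^6 = 0.3058222
  k=3: C(8,3)·0.28^3·0.72^5 = 0.2378617
Total = 0.8405901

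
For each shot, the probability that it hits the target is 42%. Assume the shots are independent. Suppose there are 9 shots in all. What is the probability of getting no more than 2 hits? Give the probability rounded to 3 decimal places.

0.196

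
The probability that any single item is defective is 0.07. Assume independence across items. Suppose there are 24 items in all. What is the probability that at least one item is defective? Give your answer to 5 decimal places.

P(at least one) = 1 − P(none) = 1 − (1 − 0.07)^24
= 1 − 0.1752229 = 0.8247771

0.82478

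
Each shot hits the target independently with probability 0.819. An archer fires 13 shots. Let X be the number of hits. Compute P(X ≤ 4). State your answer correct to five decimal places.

X ~ Binomial(13, 0.819); P(X ≤ 4) = Σ C(13,k) p^k (1−p)^(13−k) over k:
  k=0: C(13,0)·0.819^0·0.181^13 = 0.0000000
  k=1: C(13,1)·0.819^1·0.181^12 = 0.0000000
  k=2: C(13,2)·0.819^2·0.181^11 = 0.0000004
  k=3: C(13,3)·0.819^3·0.181^10 = 0.0000059
  k=4: C(13,4)·0.819^4·0.181^9 = 0.0000671
Total = 0.0000734

0.00007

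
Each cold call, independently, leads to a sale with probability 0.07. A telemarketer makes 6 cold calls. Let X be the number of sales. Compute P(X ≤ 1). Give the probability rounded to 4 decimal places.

0.9392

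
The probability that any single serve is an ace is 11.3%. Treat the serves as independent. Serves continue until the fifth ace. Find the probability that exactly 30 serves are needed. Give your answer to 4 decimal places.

0.0218

Y = trial on which the fifth success occurs; negative binomial, r=5, p=0.113.
P(Y=30) = C(29,4) · p^5 · (1−p)^25
= 23751 · 1.8424e-05 · 0.049899 = 0.021836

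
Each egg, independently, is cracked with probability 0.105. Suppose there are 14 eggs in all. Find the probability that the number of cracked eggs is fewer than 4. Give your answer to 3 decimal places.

0.949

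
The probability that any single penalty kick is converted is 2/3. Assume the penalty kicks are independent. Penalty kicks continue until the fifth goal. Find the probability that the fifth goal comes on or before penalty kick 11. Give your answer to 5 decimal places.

Finishing within 11 penalty kicks ⇔ at least 5 successes in the first 11. With X ~ Binomial(11, 0.666667), P(Y ≤ 11) = 1 − P(X ≤ 4).
  k=0: C(11,0)·0.666667^0·0.333333^11 = 0.0000056
  k=1: C(11,1)·0.666667^1·0.333333^10 = 0.0001242
  k=2: C(11,2)·0.666667^2·0.333333^9 = 0.0012419
  k=3: C(11,3)·0.666667^3·0.333333^8 = 0.0074514
  k=4: C(11,4)·0.666667^4·0.333333^7 = 0.0298058
1 − 0.0386289 = 0.9613711

0.96137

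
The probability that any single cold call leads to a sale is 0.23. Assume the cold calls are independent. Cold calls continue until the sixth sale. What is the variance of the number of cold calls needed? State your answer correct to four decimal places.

87.3346

Y = total cold calls until the sixth success; negative binomial with r=6, p=0.23.
Var(Y) = r(1−p)/p² = 6·0.77 / 0.23² = 87.334594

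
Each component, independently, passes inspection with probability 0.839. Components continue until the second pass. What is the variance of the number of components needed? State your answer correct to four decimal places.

0.4574

Y = total components until the second success; negative binomial with r=2, p=0.839.
Var(Y) = r(1−p)/p² = 2·0.161 / 0.839² = 0.457438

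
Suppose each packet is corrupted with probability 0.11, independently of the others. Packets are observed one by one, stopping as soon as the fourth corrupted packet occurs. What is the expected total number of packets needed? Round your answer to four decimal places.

36.3636

Y = total packets until the fourth success; negative binomial with r=4, p=0.11.
E[Y] = r / p = 4 / 0.11 = 36.363636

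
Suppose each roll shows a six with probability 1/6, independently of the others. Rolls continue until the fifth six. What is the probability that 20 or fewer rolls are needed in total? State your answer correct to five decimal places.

Finishing within 20 rolls ⇔ at least 5 successes in the first 20. With X ~ Binomial(20, 0.166667), P(Y ≤ 20) = 1 − P(X ≤ 4).
  k=0: C(20,0)·0.166667^0·0.833333^20 = 0.0260841
  k=1: C(20,1)·0.166667^1·0.833333^19 = 0.1043362
  k=2: C(20,2)·0.166667^2·0.833333^18 = 0.1982388
  k=3: C(20,3)·0.166667^3·0.833333^17 = 0.2378866
  k=4: C(20,4)·0.166667^4·0.833333^16 = 0.2022036
1 − 0.7687492 = 0.2312508

0.23125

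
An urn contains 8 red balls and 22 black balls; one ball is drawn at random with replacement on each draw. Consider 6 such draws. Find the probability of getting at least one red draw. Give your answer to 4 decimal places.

0.8445

P(at least one) = 1 − P(none) = 1 − (1 − 0.266667)^6
= 1 − 0.155528 = 0.844472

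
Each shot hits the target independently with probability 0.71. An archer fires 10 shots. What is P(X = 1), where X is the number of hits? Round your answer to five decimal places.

0.00010

X ~ Binomial(n=10, p=0.71).
P(X=1) = C(10,1) · p^1 · (1−p)^9
= 10 · 0.71 · 1.4507e-05 = 0.0001030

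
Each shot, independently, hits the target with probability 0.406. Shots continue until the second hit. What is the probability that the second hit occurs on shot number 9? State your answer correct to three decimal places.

Y = trial on which the second success occurs; negative binomial, r=2, p=0.406.
P(Y=9) = C(8,1) · p^2 · (1−p)^7
= 8 · 0.16484 · 0.026092 = 0.03441

0.034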